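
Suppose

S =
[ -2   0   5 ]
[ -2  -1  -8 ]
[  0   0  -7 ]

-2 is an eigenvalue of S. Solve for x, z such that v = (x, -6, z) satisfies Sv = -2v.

-3, 0

We need (S + 2I)v = 0.
S + 2I = [[0, 0, 5], [-2, 1, -8], [0, 0, -5]].
Row 1: (0)·x + (0)·-6 + (5)·z = 0
Row 2: (-2)·x + (1)·-6 + (-8)·z = 0
Row 3: (0)·x + (0)·-6 + (-5)·z = 0
Solving gives x = -3, z = 0.
Check: S·(-3, -6, 0) = (6, 12, 0) = -2·(-3, -6, 0).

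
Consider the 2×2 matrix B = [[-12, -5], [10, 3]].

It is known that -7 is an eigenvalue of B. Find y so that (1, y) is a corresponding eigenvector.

-1

We need (B + 7I)v = 0.
B + 7I = [[-5, -5], [10, 10]].
Row 1: (-5)·1 + (-5)·y = 0
Row 2: (10)·1 + (10)·y = 0
Solving gives y = -1.
Check: B·(1, -1) = (-7, 7) = -7·(1, -1).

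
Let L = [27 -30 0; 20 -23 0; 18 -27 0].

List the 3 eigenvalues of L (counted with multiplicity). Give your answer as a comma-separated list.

-3, 0, 7

The characteristic polynomial is p(μ) = det(μI - L).
Expanding the 3×3 determinant: p(μ) = μ^3 - 4μ^2 - 21μ.
Rational-root test: μ = -3 gives p(-3) = 0.
Dividing by (μ + 3) leaves μ^2 - 7μ.
The quadratic factors as μ·(μ - 7).
Eigenvalues: -3, 0, 7.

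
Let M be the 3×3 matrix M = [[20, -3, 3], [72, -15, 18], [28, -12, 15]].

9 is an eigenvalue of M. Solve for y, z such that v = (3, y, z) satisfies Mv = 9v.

We need (M - 9I)v = 0.
M - 9I = [[11, -3, 3], [72, -24, 18], [28, -12, 6]].
Row 1: (11)·3 + (-3)·y + (3)·z = 0
Row 2: (72)·3 + (-24)·y + (18)·z = 0
Row 3: (28)·3 + (-12)·y + (6)·z = 0
Solving gives y = 3, z = -8.
Check: M·(3, 3, -8) = (27, 27, -72) = 9·(3, 3, -8).

3, -8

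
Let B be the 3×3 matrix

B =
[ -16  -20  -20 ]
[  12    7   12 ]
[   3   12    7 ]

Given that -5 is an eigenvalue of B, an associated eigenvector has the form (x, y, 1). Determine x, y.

0, -1

We need (B + 5I)v = 0.
B + 5I = [[-11, -20, -20], [12, 12, 12], [3, 12, 12]].
Row 1: (-11)·x + (-20)·y + (-20)·1 = 0
Row 2: (12)·x + (12)·y + (12)·1 = 0
Row 3: (3)·x + (12)·y + (12)·1 = 0
Solving gives x = 0, y = -1.
Check: B·(0, -1, 1) = (0, 5, -5) = -5·(0, -1, 1).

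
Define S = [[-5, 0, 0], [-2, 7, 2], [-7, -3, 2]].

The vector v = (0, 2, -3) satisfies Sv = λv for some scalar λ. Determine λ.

Compute Sv: S·(0, 2, -3) = (0, 8, -12).
Since Sv = λv, compare component 2: 8 = λ·2, so λ = 4.

4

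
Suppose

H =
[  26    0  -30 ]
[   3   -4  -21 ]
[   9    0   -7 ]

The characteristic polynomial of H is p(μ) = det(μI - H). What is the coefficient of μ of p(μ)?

12

p(μ) = μ^3 - 15μ^2 + 12μ + 352.
The coefficient of μ is 12.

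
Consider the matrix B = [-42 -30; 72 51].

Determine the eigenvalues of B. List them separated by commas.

det(B - λI) = (-42 - λ)(51 - λ) - (-30)·(72) = λ^2 - 9λ + 18.
This factors as (λ - 3)·(λ - 6) = 0.
Eigenvalues: 3, 6.

3, 6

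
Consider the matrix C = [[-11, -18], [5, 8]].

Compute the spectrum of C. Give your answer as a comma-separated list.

-2, -1

det(C - rI) = (-11 - r)(8 - r) - (-18)·(5) = r^2 + 3r + 2.
This factors as (r + 2)·(r + 1) = 0.
Eigenvalues: -2, -1.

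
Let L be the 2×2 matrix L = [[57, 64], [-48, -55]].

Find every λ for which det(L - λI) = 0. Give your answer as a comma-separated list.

-7, 9

det(L - tI) = (57 - t)(-55 - t) - (64)·(-48) = t^2 - 2t - 63.
This factors as (t + 7)·(t - 9) = 0.
Eigenvalues: -7, 9.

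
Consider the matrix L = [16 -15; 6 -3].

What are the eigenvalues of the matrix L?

6, 7

det(L - μI) = (16 - μ)(-3 - μ) - (-15)·(6) = μ^2 - 13μ + 42.
This factors as (μ - 6)·(μ - 7) = 0.
Eigenvalues: 6, 7.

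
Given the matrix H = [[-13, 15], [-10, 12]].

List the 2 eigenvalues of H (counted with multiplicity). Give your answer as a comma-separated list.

-3, 2

det(H - rI) = (-13 - r)(12 - r) - (15)·(-10) = r^2 + r - 6.
This factors as (r + 3)·(r - 2) = 0.
Eigenvalues: -3, 2.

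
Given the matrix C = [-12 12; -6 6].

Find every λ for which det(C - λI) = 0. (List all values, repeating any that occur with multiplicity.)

-6, 0

det(C - λI) = (-12 - λ)(6 - λ) - (12)·(-6) = λ^2 + 6λ.
This factors as (λ + 6)·λ = 0.
Eigenvalues: -6, 0.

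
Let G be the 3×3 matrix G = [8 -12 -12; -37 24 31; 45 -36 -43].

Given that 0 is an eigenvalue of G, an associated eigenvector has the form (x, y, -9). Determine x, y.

We need (G)v = 0.
G = [[8, -12, -12], [-37, 24, 31], [45, -36, -43]].
Row 1: (8)·x + (-12)·y + (-12)·-9 = 0
Row 2: (-37)·x + (24)·y + (31)·-9 = 0
Row 3: (45)·x + (-36)·y + (-43)·-9 = 0
Solving gives x = -3, y = 7.
Check: G·(-3, 7, -9) = (0, 0, 0) = 0·(-3, 7, -9).

-3, 7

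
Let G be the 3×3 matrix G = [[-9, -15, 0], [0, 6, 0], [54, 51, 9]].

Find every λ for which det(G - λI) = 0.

-9, 6, 9

Compute the characteristic polynomial p(s) = det(sI - G).
Expanding along the first row, p(s) = s^3 - 6s^2 - 81s + 486.
Since p(-9) = 0, s = -9 is a root.
Dividing by (s + 9) leaves s^2 - 15s + 54.
The quadratic factors as (s - 6)·(s - 9).
Eigenvalues: -9, 6, 9.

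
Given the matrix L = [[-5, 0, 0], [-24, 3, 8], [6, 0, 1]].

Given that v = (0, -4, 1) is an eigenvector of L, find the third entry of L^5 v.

1

First find the eigenvalue: Lv = (0, -4, 1) = 1·(0, -4, 1), so λ = 1.
Then L^5 v = λ^5·v = 1^5·(0, -4, 1) = 1·(0, -4, 1) = (0, -4, 1).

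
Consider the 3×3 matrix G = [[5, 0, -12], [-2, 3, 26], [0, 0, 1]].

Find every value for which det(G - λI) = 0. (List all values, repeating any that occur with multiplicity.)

Set up det(tI - G) = 0.
Cofactor expansion gives p(t) = t^3 - 9t^2 + 23t - 15.
Rational-root test: t = 1 gives p(1) = 0.
Dividing by (t - 1) leaves t^2 - 8t + 15.
The quadratic factors as (t - 3)·(t - 5).
Eigenvalues: 1, 3, 5.

1, 3, 5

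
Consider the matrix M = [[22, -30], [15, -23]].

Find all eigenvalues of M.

-8, 7

det(M - λI) = (22 - λ)(-23 - λ) - (-30)·(15) = λ^2 + λ - 56.
This factors as (λ + 8)·(λ - 7) = 0.
Eigenvalues: -8, 7.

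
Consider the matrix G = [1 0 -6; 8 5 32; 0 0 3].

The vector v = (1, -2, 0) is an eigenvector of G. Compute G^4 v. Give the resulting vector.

(1, -2, 0)

First find the eigenvalue: Gv = (1, -2, 0) = 1·(1, -2, 0), so λ = 1.
Then G^4 v = λ^4·v = 1^4·(1, -2, 0) = 1·(1, -2, 0) = (1, -2, 0).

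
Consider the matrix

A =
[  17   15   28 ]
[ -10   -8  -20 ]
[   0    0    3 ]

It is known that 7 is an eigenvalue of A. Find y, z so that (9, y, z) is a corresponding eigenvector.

We need (A - 7I)v = 0.
A - 7I = [[10, 15, 28], [-10, -15, -20], [0, 0, -4]].
Row 1: (10)·9 + (15)·y + (28)·z = 0
Row 2: (-10)·9 + (-15)·y + (-20)·z = 0
Row 3: (0)·9 + (0)·y + (-4)·z = 0
Solving gives y = -6, z = 0.
Check: A·(9, -6, 0) = (63, -42, 0) = 7·(9, -6, 0).

-6, 0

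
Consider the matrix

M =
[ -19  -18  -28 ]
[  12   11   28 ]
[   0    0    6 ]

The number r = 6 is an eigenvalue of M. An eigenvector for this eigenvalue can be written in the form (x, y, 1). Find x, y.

We need (M - 6I)v = 0.
M - 6I = [[-25, -18, -28], [12, 5, 28], [0, 0, 0]].
Row 1: (-25)·x + (-18)·y + (-28)·1 = 0
Row 2: (12)·x + (5)·y + (28)·1 = 0
Row 3: (0)·x + (0)·y + (0)·1 = 0
Solving gives x = -4, y = 4.
Check: M·(-4, 4, 1) = (-24, 24, 6) = 6·(-4, 4, 1).

-4, 4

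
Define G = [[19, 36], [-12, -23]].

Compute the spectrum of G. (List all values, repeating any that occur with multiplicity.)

-5, 1

det(G - lambda·I) = (19 - lambda)(-23 - lambda) - (36)·(-12) = lambda^2 + 4·lambda - 5.
This factors as (lambda + 5)·(lambda - 1) = 0.
Eigenvalues: -5, 1.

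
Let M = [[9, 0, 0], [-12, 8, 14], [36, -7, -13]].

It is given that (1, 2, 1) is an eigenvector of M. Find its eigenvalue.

9

Compute Mv: M·(1, 2, 1) = (9, 18, 9).
Since Mv = λv, compare component 1: 9 = λ·1, so λ = 9.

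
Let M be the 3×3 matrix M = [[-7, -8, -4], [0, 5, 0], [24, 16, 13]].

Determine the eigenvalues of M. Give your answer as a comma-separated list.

Compute the characteristic polynomial p(t) = det(tI - M).
Expanding the 3×3 determinant: p(t) = t^3 - 11t^2 + 35t - 25.
Since p(5) = 0, t = 5 is a root.
Dividing by (t - 5) leaves t^2 - 6t + 5.
The quadratic factors as (t - 1)·(t - 5).
Eigenvalues: 1, 5, 5.

1, 5, 5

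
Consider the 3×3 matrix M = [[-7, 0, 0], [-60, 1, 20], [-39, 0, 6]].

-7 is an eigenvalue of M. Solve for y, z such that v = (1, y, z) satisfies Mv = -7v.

We need (M + 7I)v = 0.
M + 7I = [[0, 0, 0], [-60, 8, 20], [-39, 0, 13]].
Row 1: (0)·1 + (0)·y + (0)·z = 0
Row 2: (-60)·1 + (8)·y + (20)·z = 0
Row 3: (-39)·1 + (0)·y + (13)·z = 0
Solving gives y = 0, z = 3.
Check: M·(1, 0, 3) = (-7, 0, -21) = -7·(1, 0, 3).

0, 3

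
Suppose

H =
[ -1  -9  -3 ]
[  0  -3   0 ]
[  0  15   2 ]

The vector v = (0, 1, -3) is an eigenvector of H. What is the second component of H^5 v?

First find the eigenvalue: Hv = (0, -3, 9) = -3·(0, 1, -3), so λ = -3.
Then H^5 v = λ^5·v = (-3)^5·(0, 1, -3) = -243·(0, 1, -3) = (0, -243, 729).

-243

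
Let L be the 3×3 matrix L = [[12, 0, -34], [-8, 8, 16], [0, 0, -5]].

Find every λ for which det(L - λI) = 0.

Compute the characteristic polynomial p(t) = det(tI - L).
Expanding along the first row, p(t) = t^3 - 15t^2 - 4t + 480.
Since p(12) = 0, t = 12 is a root.
Dividing by (t - 12) leaves t^2 - 3t - 40.
The quadratic factors as (t + 5)·(t - 8).
Eigenvalues: -5, 8, 12.

-5, 8, 12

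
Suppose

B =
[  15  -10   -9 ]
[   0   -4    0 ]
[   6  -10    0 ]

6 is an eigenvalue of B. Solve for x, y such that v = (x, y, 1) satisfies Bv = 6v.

1, 0

We need (B - 6I)v = 0.
B - 6I = [[9, -10, -9], [0, -10, 0], [6, -10, -6]].
Row 1: (9)·x + (-10)·y + (-9)·1 = 0
Row 2: (0)·x + (-10)·y + (0)·1 = 0
Row 3: (6)·x + (-10)·y + (-6)·1 = 0
Solving gives x = 1, y = 0.
Check: B·(1, 0, 1) = (6, 0, 6) = 6·(1, 0, 1).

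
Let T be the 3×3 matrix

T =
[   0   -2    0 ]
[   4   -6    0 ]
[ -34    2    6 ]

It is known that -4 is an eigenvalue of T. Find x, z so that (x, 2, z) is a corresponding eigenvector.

1, 3

We need (T + 4I)v = 0.
T + 4I = [[4, -2, 0], [4, -2, 0], [-34, 2, 10]].
Row 1: (4)·x + (-2)·2 + (0)·z = 0
Row 2: (4)·x + (-2)·2 + (0)·z = 0
Row 3: (-34)·x + (2)·2 + (10)·z = 0
Solving gives x = 1, z = 3.
Check: T·(1, 2, 3) = (-4, -8, -12) = -4·(1, 2, 3).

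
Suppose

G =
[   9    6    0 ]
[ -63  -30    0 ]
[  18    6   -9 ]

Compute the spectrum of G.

Compute the characteristic polynomial p(t) = det(tI - G).
Cofactor expansion gives p(t) = t^3 + 30t^2 + 297t + 972.
Try t = -9: p(-9) = 0, so -9 is a root.
Factor out (t + 9): p(t) = (t + 9)·(t^2 + 21t + 108).
The quadratic factors as (t + 12)·(t + 9).
Eigenvalues: -12, -9, -9.

-12, -9, -9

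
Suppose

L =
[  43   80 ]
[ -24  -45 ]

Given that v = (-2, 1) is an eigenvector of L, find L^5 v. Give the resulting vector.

First find the eigenvalue: Lv = (-6, 3) = 3·(-2, 1), so λ = 3.
Then L^5 v = λ^5·v = 3^5·(-2, 1) = 243·(-2, 1) = (-486, 243).

(-486, 243)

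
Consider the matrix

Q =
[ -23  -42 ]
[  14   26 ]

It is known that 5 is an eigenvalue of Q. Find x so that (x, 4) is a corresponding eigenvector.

-6

We need (Q - 5I)v = 0.
Q - 5I = [[-28, -42], [14, 21]].
Row 1: (-28)·x + (-42)·4 = 0
Row 2: (14)·x + (21)·4 = 0
Solving gives x = -6.
Check: Q·(-6, 4) = (-30, 20) = 5·(-6, 4).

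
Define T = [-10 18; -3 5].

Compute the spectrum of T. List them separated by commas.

det(T - sI) = (-10 - s)(5 - s) - (18)·(-3) = s^2 + 5s + 4.
This factors as (s + 4)·(s + 1) = 0.
Eigenvalues: -4, -1.

-4, -1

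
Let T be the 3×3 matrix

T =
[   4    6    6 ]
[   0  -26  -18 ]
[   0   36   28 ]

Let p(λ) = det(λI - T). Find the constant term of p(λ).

p(λ) = λ^3 - 6λ^2 - 72λ + 320.
The constant term is 320.

320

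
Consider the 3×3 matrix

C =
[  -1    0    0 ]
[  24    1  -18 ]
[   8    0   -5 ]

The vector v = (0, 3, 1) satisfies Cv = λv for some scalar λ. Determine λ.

-5

Compute Cv: C·(0, 3, 1) = (0, -15, -5).
Since Cv = λv, compare component 2: -15 = λ·3, so λ = -5.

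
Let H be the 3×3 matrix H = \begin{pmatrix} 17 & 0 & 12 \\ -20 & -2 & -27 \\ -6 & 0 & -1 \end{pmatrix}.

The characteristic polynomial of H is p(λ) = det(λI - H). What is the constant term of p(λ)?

110

p(λ) = λ^3 - 14λ^2 + 23λ + 110.
The constant term is 110.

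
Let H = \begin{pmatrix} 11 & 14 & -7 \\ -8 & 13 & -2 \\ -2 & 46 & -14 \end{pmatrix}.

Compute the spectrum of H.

-3, 4, 9

The characteristic polynomial is p(μ) = det(μI - H).
Cofactor expansion gives p(μ) = μ^3 - 10μ^2 - 3μ + 108.
Try μ = 9: p(9) = 0, so 9 is a root.
Factor out (μ - 9): p(μ) = (μ - 9)·(μ^2 - μ - 12).
The quadratic factors as (μ + 3)·(μ - 4).
Eigenvalues: -3, 4, 9.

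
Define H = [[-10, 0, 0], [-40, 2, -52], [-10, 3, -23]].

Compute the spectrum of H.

The characteristic polynomial is p(s) = det(sI - H).
Expanding along the first row, p(s) = s^3 + 31s^2 + 320s + 1100.
Since p(-10) = 0, s = -10 is a root.
Dividing by (s + 10) leaves s^2 + 21s + 110.
The quadratic factors as (s + 11)·(s + 10).
Eigenvalues: -11, -10, -10.

-11, -10, -10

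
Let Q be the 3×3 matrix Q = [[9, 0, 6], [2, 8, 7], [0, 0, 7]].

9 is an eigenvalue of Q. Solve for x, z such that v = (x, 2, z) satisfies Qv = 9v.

1, 0

We need (Q - 9I)v = 0.
Q - 9I = [[0, 0, 6], [2, -1, 7], [0, 0, -2]].
Row 1: (0)·x + (0)·2 + (6)·z = 0
Row 2: (2)·x + (-1)·2 + (7)·z = 0
Row 3: (0)·x + (0)·2 + (-2)·z = 0
Solving gives x = 1, z = 0.
Check: Q·(1, 2, 0) = (9, 18, 0) = 9·(1, 2, 0).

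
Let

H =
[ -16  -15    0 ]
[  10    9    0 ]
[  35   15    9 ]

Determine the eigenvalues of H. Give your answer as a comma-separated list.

-6, -1, 9

Compute the characteristic polynomial p(r) = det(rI - H).
Cofactor expansion gives p(r) = r^3 - 2r^2 - 57r - 54.
Try r = -1: p(-1) = 0, so -1 is a root.
Factor out (r + 1): p(r) = (r + 1)·(r^2 - 3r - 54).
The quadratic factors as (r + 6)·(r - 9).
Eigenvalues: -6, -1, 9.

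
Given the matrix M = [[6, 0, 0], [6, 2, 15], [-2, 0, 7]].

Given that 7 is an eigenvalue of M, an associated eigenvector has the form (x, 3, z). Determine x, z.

0, 1

We need (M - 7I)v = 0.
M - 7I = [[-1, 0, 0], [6, -5, 15], [-2, 0, 0]].
Row 1: (-1)·x + (0)·3 + (0)·z = 0
Row 2: (6)·x + (-5)·3 + (15)·z = 0
Row 3: (-2)·x + (0)·3 + (0)·z = 0
Solving gives x = 0, z = 1.
Check: M·(0, 3, 1) = (0, 21, 7) = 7·(0, 3, 1).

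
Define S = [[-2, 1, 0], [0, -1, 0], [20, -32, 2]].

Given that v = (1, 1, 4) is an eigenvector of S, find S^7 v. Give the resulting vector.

(-1, -1, -4)

First find the eigenvalue: Sv = (-1, -1, -4) = -1·(1, 1, 4), so λ = -1.
Then S^7 v = λ^7·v = (-1)^7·(1, 1, 4) = -1·(1, 1, 4) = (-1, -1, -4).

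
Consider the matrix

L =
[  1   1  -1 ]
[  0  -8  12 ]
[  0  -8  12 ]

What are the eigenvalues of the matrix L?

Set up det(lambda·I - L) = 0.
Cofactor expansion gives p(lambda) = lambda^3 - 5·lambda^2 + 4·lambda.
Rational-root test: lambda = 0 gives p(0) = 0.
Factor out lambda: p(lambda) = lambda·(lambda^2 - 5·lambda + 4).
The quadratic factors as (lambda - 1)·(lambda - 4).
Eigenvalues: 0, 1, 4.

0, 1, 4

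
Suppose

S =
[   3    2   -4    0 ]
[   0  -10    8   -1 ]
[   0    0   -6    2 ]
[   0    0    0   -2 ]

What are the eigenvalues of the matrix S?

S is upper triangular, so its eigenvalues are the diagonal entries.
Diagonal: 3, -10, -6, -2.

-10, -6, -2, 3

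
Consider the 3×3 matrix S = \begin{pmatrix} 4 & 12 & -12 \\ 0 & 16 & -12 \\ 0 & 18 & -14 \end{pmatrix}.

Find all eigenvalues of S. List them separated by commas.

The characteristic polynomial is p(μ) = det(μI - S).
Expanding along the first row, p(μ) = μ^3 - 6μ^2 + 32.
Rational-root test: μ = -2 gives p(-2) = 0.
Factor out (μ + 2): p(μ) = (μ + 2)·(μ^2 - 8μ + 16).
The quadratic factor is (μ - 4)^2.
Eigenvalues: -2, 4, 4.

-2, 4, 4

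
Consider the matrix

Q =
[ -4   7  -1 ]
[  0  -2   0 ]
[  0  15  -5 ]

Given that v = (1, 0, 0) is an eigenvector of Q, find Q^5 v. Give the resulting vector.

(-1024, 0, 0)

First find the eigenvalue: Qv = (-4, 0, 0) = -4·(1, 0, 0), so λ = -4.
Then Q^5 v = λ^5·v = (-4)^5·(1, 0, 0) = -1024·(1, 0, 0) = (-1024, 0, 0).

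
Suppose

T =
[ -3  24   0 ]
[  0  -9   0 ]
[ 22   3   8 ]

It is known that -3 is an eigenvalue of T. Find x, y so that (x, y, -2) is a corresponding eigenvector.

We need (T + 3I)v = 0.
T + 3I = [[0, 24, 0], [0, -6, 0], [22, 3, 11]].
Row 1: (0)·x + (24)·y + (0)·-2 = 0
Row 2: (0)·x + (-6)·y + (0)·-2 = 0
Row 3: (22)·x + (3)·y + (11)·-2 = 0
Solving gives x = 1, y = 0.
Check: T·(1, 0, -2) = (-3, 0, 6) = -3·(1, 0, -2).

1, 0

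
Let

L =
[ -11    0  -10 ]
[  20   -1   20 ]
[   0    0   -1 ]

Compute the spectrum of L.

Compute the characteristic polynomial p(s) = det(sI - L).
Expanding along the first row, p(s) = s^3 + 13s^2 + 23s + 11.
Since p(-11) = 0, s = -11 is a root.
Factor out (s + 11): p(s) = (s + 11)·(s^2 + 2s + 1).
The quadratic factor is (s + 1)^2.
Eigenvalues: -11, -1, -1.

-11, -1, -1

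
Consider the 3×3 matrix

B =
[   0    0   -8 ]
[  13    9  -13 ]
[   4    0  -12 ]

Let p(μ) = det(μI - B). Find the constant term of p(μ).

p(μ) = μ^3 + 3μ^2 - 76μ - 288.
The constant term is -288.

-288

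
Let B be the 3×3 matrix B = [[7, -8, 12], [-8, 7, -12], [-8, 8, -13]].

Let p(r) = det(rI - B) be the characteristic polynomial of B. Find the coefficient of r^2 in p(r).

-1

The coefficient of r^2 of det(rI - B) is −trace(B).
trace(B) = (7) + (7) + (-13) = 1, so the coefficient is -1.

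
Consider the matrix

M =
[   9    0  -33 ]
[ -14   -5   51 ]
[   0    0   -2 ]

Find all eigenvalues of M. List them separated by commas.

-5, -2, 9

Set up det(tI - M) = 0.
Expanding the 3×3 determinant: p(t) = t^3 - 2t^2 - 53t - 90.
Try t = -2: p(-2) = 0, so -2 is a root.
Dividing by (t + 2) leaves t^2 - 4t - 45.
The quadratic factors as (t + 5)·(t - 9).
Eigenvalues: -5, -2, 9.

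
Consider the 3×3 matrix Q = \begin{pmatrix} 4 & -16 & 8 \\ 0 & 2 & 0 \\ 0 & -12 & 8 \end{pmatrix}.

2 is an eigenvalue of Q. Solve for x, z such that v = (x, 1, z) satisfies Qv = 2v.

0, 2

We need (Q - 2I)v = 0.
Q - 2I = [[2, -16, 8], [0, 0, 0], [0, -12, 6]].
Row 1: (2)·x + (-16)·1 + (8)·z = 0
Row 2: (0)·x + (0)·1 + (0)·z = 0
Row 3: (0)·x + (-12)·1 + (6)·z = 0
Solving gives x = 0, z = 2.
Check: Q·(0, 1, 2) = (0, 2, 4) = 2·(0, 1, 2).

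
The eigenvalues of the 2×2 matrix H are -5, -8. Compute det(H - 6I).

If H has eigenvalues -5, -8, then H - 6I has eigenvalues -11, -14.
det(H - 6I) = (-11) · (-14) = 154.

154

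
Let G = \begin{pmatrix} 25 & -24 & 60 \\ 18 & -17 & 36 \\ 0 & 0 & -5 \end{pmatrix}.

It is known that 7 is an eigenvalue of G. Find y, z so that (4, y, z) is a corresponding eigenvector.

We need (G - 7I)v = 0.
G - 7I = [[18, -24, 60], [18, -24, 36], [0, 0, -12]].
Row 1: (18)·4 + (-24)·y + (60)·z = 0
Row 2: (18)·4 + (-24)·y + (36)·z = 0
Row 3: (0)·4 + (0)·y + (-12)·z = 0
Solving gives y = 3, z = 0.
Check: G·(4, 3, 0) = (28, 21, 0) = 7·(4, 3, 0).

3, 0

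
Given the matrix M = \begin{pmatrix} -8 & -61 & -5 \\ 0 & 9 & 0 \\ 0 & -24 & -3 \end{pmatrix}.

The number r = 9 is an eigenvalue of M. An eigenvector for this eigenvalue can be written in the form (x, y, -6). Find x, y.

-9, 3

We need (M - 9I)v = 0.
M - 9I = [[-17, -61, -5], [0, 0, 0], [0, -24, -12]].
Row 1: (-17)·x + (-61)·y + (-5)·-6 = 0
Row 2: (0)·x + (0)·y + (0)·-6 = 0
Row 3: (0)·x + (-24)·y + (-12)·-6 = 0
Solving gives x = -9, y = 3.
Check: M·(-9, 3, -6) = (-81, 27, -54) = 9·(-9, 3, -6).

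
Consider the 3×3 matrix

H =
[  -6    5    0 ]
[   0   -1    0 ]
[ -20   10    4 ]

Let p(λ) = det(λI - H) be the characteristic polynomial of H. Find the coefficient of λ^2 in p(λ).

3

The coefficient of λ^2 of det(λI - H) is −trace(H).
trace(H) = (-6) + (-1) + (4) = -3, so the coefficient is 3.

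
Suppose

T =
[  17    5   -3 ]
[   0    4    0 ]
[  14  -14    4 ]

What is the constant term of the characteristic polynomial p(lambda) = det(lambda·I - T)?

p(0) = det(0·I − T) = det(−T) = (−1)^3·det(T).
det(T) = 440, so p(0) = -440.

-440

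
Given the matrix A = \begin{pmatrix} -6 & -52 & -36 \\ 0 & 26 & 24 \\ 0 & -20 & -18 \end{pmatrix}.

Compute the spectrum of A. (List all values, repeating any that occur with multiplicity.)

Set up det(λI - A) = 0.
Cofactor expansion gives p(λ) = λ^3 - 2λ^2 - 36λ + 72.
Since p(6) = 0, λ = 6 is a root.
Dividing by (λ - 6) leaves λ^2 + 4λ - 12.
The quadratic factors as (λ + 6)·(λ - 2).
Eigenvalues: -6, 2, 6.

-6, 2, 6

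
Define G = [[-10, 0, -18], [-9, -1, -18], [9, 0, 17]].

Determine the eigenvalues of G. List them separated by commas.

Compute the characteristic polynomial p(t) = det(tI - G).
Expanding along the first row, p(t) = t^3 - 6t^2 - 15t - 8.
Since p(8) = 0, t = 8 is a root.
Factor out (t - 8): p(t) = (t - 8)·(t^2 + 2t + 1).
The quadratic factor is (t + 1)^2.
Eigenvalues: -1, -1, 8.

-1, -1, 8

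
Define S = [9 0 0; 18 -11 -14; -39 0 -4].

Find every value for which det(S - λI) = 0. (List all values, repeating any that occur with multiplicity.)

-11, -4, 9

Set up det(λI - S) = 0.
Cofactor expansion gives p(λ) = λ^3 + 6λ^2 - 91λ - 396.
Rational-root test: λ = -4 gives p(-4) = 0.
Dividing by (λ + 4) leaves λ^2 + 2λ - 99.
The quadratic factors as (λ + 11)·(λ - 9).
Eigenvalues: -11, -4, 9.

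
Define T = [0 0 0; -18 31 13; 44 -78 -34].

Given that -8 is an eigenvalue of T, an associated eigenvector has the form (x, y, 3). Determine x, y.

We need (T + 8I)v = 0.
T + 8I = [[8, 0, 0], [-18, 39, 13], [44, -78, -26]].
Row 1: (8)·x + (0)·y + (0)·3 = 0
Row 2: (-18)·x + (39)·y + (13)·3 = 0
Row 3: (44)·x + (-78)·y + (-26)·3 = 0
Solving gives x = 0, y = -1.
Check: T·(0, -1, 3) = (0, 8, -24) = -8·(0, -1, 3).

0, -1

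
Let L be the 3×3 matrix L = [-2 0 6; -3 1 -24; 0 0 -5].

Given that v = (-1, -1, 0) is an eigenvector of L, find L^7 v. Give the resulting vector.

First find the eigenvalue: Lv = (2, 2, 0) = -2·(-1, -1, 0), so λ = -2.
Then L^7 v = λ^7·v = (-2)^7·(-1, -1, 0) = -128·(-1, -1, 0) = (128, 128, 0).

(128, 128, 0)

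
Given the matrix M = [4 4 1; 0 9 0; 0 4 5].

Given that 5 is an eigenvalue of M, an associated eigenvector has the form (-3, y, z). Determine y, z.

0, -3

We need (M - 5I)v = 0.
M - 5I = [[-1, 4, 1], [0, 4, 0], [0, 4, 0]].
Row 1: (-1)·-3 + (4)·y + (1)·z = 0
Row 2: (0)·-3 + (4)·y + (0)·z = 0
Row 3: (0)·-3 + (4)·y + (0)·z = 0
Solving gives y = 0, z = -3.
Check: M·(-3, 0, -3) = (-15, 0, -15) = 5·(-3, 0, -3).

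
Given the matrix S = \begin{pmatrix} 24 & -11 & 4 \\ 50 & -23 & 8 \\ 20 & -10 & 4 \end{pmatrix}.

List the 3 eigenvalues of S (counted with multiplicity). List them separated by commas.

-1, 2, 4

Compute the characteristic polynomial p(r) = det(rI - S).
Cofactor expansion gives p(r) = r^3 - 5r^2 + 2r + 8.
Try r = 4: p(4) = 0, so 4 is a root.
Dividing by (r - 4) leaves r^2 - r - 2.
The quadratic factors as (r + 1)·(r - 2).
Eigenvalues: -1, 2, 4.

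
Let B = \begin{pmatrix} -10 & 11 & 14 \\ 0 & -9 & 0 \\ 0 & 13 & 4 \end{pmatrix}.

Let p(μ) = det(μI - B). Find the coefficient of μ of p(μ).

p(μ) = μ^3 + 15μ^2 + 14μ - 360.
The coefficient of μ is 14.

14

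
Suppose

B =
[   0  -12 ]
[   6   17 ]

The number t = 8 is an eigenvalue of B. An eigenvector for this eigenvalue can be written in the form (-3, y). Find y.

We need (B - 8I)v = 0.
B - 8I = [[-8, -12], [6, 9]].
Row 1: (-8)·-3 + (-12)·y = 0
Row 2: (6)·-3 + (9)·y = 0
Solving gives y = 2.
Check: B·(-3, 2) = (-24, 16) = 8·(-3, 2).

2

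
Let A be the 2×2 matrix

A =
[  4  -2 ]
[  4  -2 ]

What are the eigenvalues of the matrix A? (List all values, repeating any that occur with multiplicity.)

0, 2

det(A - sI) = (4 - s)(-2 - s) - (-2)·(4) = s^2 - 2s.
This factors as s·(s - 2) = 0.
Eigenvalues: 0, 2.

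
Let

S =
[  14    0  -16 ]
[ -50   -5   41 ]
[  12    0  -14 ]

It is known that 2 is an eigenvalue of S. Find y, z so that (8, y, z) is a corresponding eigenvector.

-22, 6

We need (S - 2I)v = 0.
S - 2I = [[12, 0, -16], [-50, -7, 41], [12, 0, -16]].
Row 1: (12)·8 + (0)·y + (-16)·z = 0
Row 2: (-50)·8 + (-7)·y + (41)·z = 0
Row 3: (12)·8 + (0)·y + (-16)·z = 0
Solving gives y = -22, z = 6.
Check: S·(8, -22, 6) = (16, -44, 12) = 2·(8, -22, 6).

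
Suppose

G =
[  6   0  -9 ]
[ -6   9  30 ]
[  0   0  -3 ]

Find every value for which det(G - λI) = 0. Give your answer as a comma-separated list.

Compute the characteristic polynomial p(r) = det(rI - G).
Expanding along the first row, p(r) = r^3 - 12r^2 + 9r + 162.
Try r = -3: p(-3) = 0, so -3 is a root.
Dividing by (r + 3) leaves r^2 - 15r + 54.
The quadratic factors as (r - 6)·(r - 9).
Eigenvalues: -3, 6, 9.

-3, 6, 9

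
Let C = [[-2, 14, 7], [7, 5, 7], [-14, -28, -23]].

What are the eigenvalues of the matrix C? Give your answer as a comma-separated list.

-9, -9, -2

The characteristic polynomial is p(t) = det(tI - C).
Expanding along the first row, p(t) = t^3 + 20t^2 + 117t + 162.
Try t = -2: p(-2) = 0, so -2 is a root.
Dividing by (t + 2) leaves t^2 + 18t + 81.
The quadratic factor is (t + 9)^2.
Eigenvalues: -9, -9, -2.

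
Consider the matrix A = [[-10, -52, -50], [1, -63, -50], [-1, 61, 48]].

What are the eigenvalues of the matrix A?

-12, -11, -2

Compute the characteristic polynomial p(lambda) = det(lambda·I - A).
Expanding the 3×3 determinant: p(lambda) = lambda^3 + 25·lambda^2 + 178·lambda + 264.
Since p(-2) = 0, lambda = -2 is a root.
Factor out (lambda + 2): p(lambda) = (lambda + 2)·(lambda^2 + 23·lambda + 132).
The quadratic factors as (lambda + 12)·(lambda + 11).
Eigenvalues: -12, -11, -2.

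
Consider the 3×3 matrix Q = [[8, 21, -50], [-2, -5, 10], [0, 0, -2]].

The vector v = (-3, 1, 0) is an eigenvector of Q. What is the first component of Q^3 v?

-3

First find the eigenvalue: Qv = (-3, 1, 0) = 1·(-3, 1, 0), so λ = 1.
Then Q^3 v = λ^3·v = 1^3·(-3, 1, 0) = 1·(-3, 1, 0) = (-3, 1, 0).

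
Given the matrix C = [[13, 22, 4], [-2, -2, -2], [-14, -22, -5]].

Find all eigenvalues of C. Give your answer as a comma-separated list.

-2, -1, 9

Set up det(sI - C) = 0.
Expanding along the first row, p(s) = s^3 - 6s^2 - 25s - 18.
Rational-root test: s = 9 gives p(9) = 0.
Dividing by (s - 9) leaves s^2 + 3s + 2.
The quadratic factors as (s + 2)·(s + 1).
Eigenvalues: -2, -1, 9.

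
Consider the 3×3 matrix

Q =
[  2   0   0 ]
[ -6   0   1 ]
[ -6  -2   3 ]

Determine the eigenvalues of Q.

The characteristic polynomial is p(μ) = det(μI - Q).
Expanding the 3×3 determinant: p(μ) = μ^3 - 5μ^2 + 8μ - 4.
Rational-root test: μ = 2 gives p(2) = 0.
Factor out (μ - 2): p(μ) = (μ - 2)·(μ^2 - 3μ + 2).
The quadratic factors as (μ - 1)·(μ - 2).
Eigenvalues: 1, 2, 2.

1, 2, 2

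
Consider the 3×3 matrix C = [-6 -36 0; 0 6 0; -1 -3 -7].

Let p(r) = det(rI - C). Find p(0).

p(0) = det(0·I − C) = det(−C) = (−1)^3·det(C).
det(C) = 252, so p(0) = -252.

-252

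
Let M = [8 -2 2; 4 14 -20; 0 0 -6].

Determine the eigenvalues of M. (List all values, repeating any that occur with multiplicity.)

Set up det(μI - M) = 0.
Expanding the 3×3 determinant: p(μ) = μ^3 - 16μ^2 - 12μ + 720.
Rational-root test: μ = -6 gives p(-6) = 0.
Dividing by (μ + 6) leaves μ^2 - 22μ + 120.
The quadratic factors as (μ - 10)·(μ - 12).
Eigenvalues: -6, 10, 12.

-6, 10, 12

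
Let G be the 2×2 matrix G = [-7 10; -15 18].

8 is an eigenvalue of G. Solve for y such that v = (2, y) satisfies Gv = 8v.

3

We need (G - 8I)v = 0.
G - 8I = [[-15, 10], [-15, 10]].
Row 1: (-15)·2 + (10)·y = 0
Row 2: (-15)·2 + (10)·y = 0
Solving gives y = 3.
Check: G·(2, 3) = (16, 24) = 8·(2, 3).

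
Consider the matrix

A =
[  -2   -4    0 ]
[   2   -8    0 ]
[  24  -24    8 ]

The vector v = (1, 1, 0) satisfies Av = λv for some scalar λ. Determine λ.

Compute Av: A·(1, 1, 0) = (-6, -6, 0).
Since Av = λv, compare component 1: -6 = λ·1, so λ = -6.

-6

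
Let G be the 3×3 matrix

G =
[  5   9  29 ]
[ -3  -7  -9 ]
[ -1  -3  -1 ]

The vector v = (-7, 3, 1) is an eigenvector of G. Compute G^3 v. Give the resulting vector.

(189, -81, -27)

First find the eigenvalue: Gv = (21, -9, -3) = -3·(-7, 3, 1), so λ = -3.
Then G^3 v = λ^3·v = (-3)^3·(-7, 3, 1) = -27·(-7, 3, 1) = (189, -81, -27).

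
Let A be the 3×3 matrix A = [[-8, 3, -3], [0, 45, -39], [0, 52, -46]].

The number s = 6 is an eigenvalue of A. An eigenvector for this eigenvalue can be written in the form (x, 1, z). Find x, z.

We need (A - 6I)v = 0.
A - 6I = [[-14, 3, -3], [0, 39, -39], [0, 52, -52]].
Row 1: (-14)·x + (3)·1 + (-3)·z = 0
Row 2: (0)·x + (39)·1 + (-39)·z = 0
Row 3: (0)·x + (52)·1 + (-52)·z = 0
Solving gives x = 0, z = 1.
Check: A·(0, 1, 1) = (0, 6, 6) = 6·(0, 1, 1).

0, 1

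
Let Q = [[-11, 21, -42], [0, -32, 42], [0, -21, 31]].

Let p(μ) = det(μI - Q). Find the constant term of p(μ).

-1210

p(μ) = μ^3 + 12μ^2 - 99μ - 1210.
The constant term is -1210.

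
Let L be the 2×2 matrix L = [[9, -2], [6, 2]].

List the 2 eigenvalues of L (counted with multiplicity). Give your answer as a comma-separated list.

det(L - λI) = (9 - λ)(2 - λ) - (-2)·(6) = λ^2 - 11λ + 30.
This factors as (λ - 5)·(λ - 6) = 0.
Eigenvalues: 5, 6.

5, 6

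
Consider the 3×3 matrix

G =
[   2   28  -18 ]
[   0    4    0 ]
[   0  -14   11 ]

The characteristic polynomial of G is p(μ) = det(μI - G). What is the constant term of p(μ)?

-88

p(μ) = μ^3 - 17μ^2 + 74μ - 88.
The constant term is -88.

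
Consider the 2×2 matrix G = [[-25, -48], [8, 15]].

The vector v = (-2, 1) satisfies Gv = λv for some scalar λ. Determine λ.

-1

Compute Gv: G·(-2, 1) = (2, -1).
Since Gv = λv, compare component 1: 2 = λ·-2, so λ = -1.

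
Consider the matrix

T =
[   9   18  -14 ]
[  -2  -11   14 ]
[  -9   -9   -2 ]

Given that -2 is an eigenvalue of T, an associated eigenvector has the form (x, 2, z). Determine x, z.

We need (T + 2I)v = 0.
T + 2I = [[11, 18, -14], [-2, -9, 14], [-9, -9, 0]].
Row 1: (11)·x + (18)·2 + (-14)·z = 0
Row 2: (-2)·x + (-9)·2 + (14)·z = 0
Row 3: (-9)·x + (-9)·2 + (0)·z = 0
Solving gives x = -2, z = 1.
Check: T·(-2, 2, 1) = (4, -4, -2) = -2·(-2, 2, 1).

-2, 1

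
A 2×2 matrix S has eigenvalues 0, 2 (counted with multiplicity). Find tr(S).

2

trace(S) is the sum of the eigenvalues: (0) + (2) = 2.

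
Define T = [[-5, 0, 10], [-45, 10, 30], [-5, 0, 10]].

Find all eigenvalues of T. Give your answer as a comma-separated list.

Compute the characteristic polynomial p(λ) = det(λI - T).
Cofactor expansion gives p(λ) = λ^3 - 15λ^2 + 50λ.
Since p(0) = 0, λ = 0 is a root.
Dividing by λ leaves λ^2 - 15λ + 50.
The quadratic factors as (λ - 5)·(λ - 10).
Eigenvalues: 0, 5, 10.

0, 5, 10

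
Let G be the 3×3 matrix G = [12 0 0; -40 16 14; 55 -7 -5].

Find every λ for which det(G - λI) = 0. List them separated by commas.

Set up det(sI - G) = 0.
Expanding the 3×3 determinant: p(s) = s^3 - 23s^2 + 150s - 216.
Rational-root test: s = 12 gives p(12) = 0.
Factor out (s - 12): p(s) = (s - 12)·(s^2 - 11s + 18).
The quadratic factors as (s - 2)·(s - 9).
Eigenvalues: 2, 9, 12.

2, 9, 12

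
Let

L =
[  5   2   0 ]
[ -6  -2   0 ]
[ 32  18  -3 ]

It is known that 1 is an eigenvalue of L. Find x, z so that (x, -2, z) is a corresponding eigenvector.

We need (L - 1I)v = 0.
L - 1I = [[4, 2, 0], [-6, -3, 0], [32, 18, -4]].
Row 1: (4)·x + (2)·-2 + (0)·z = 0
Row 2: (-6)·x + (-3)·-2 + (0)·z = 0
Row 3: (32)·x + (18)·-2 + (-4)·z = 0
Solving gives x = 1, z = -1.
Check: L·(1, -2, -1) = (1, -2, -1) = 1·(1, -2, -1).

1, -1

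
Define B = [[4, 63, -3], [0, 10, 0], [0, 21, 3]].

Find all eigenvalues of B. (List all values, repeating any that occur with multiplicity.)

The characteristic polynomial is p(s) = det(sI - B).
Cofactor expansion gives p(s) = s^3 - 17s^2 + 82s - 120.
Try s = 3: p(3) = 0, so 3 is a root.
Factor out (s - 3): p(s) = (s - 3)·(s^2 - 14s + 40).
The quadratic factors as (s - 4)·(s - 10).
Eigenvalues: 3, 4, 10.

3, 4, 10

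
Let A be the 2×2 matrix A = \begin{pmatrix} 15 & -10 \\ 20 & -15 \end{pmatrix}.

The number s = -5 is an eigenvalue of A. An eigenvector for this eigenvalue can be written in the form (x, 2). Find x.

1

We need (A + 5I)v = 0.
A + 5I = [[20, -10], [20, -10]].
Row 1: (20)·x + (-10)·2 = 0
Row 2: (20)·x + (-10)·2 = 0
Solving gives x = 1.
Check: A·(1, 2) = (-5, -10) = -5·(1, 2).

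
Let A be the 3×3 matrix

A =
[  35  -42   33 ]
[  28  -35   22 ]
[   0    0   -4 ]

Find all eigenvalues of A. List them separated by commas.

Set up det(lambda·I - A) = 0.
Expanding along the first row, p(lambda) = lambda^3 + 4·lambda^2 - 49·lambda - 196.
Since p(-4) = 0, lambda = -4 is a root.
Factor out (lambda + 4): p(lambda) = (lambda + 4)·(lambda^2 - 49).
The quadratic factors as (lambda + 7)·(lambda - 7).
Eigenvalues: -7, -4, 7.

-7, -4, 7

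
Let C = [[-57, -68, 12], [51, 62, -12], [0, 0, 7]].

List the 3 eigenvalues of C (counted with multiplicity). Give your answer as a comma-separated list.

-6, 7, 11

Compute the characteristic polynomial p(λ) = det(λI - C).
Cofactor expansion gives p(λ) = λ^3 - 12λ^2 - 31λ + 462.
Since p(-6) = 0, λ = -6 is a root.
Dividing by (λ + 6) leaves λ^2 - 18λ + 77.
The quadratic factors as (λ - 7)·(λ - 11).
Eigenvalues: -6, 7, 11.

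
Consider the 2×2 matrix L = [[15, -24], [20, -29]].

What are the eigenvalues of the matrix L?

-9, -5

det(L - λI) = (15 - λ)(-29 - λ) - (-24)·(20) = λ^2 + 14λ + 45.
This factors as (λ + 9)·(λ + 5) = 0.
Eigenvalues: -9, -5.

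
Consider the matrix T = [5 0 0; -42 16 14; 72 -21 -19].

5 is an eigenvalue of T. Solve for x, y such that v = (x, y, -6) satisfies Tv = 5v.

We need (T - 5I)v = 0.
T - 5I = [[0, 0, 0], [-42, 11, 14], [72, -21, -24]].
Row 1: (0)·x + (0)·y + (0)·-6 = 0
Row 2: (-42)·x + (11)·y + (14)·-6 = 0
Row 3: (72)·x + (-21)·y + (-24)·-6 = 0
Solving gives x = -2, y = 0.
Check: T·(-2, 0, -6) = (-10, 0, -30) = 5·(-2, 0, -6).

-2, 0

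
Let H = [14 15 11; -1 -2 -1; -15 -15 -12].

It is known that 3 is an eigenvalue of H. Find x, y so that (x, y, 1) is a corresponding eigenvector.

-1, 0

We need (H - 3I)v = 0.
H - 3I = [[11, 15, 11], [-1, -5, -1], [-15, -15, -15]].
Row 1: (11)·x + (15)·y + (11)·1 = 0
Row 2: (-1)·x + (-5)·y + (-1)·1 = 0
Row 3: (-15)·x + (-15)·y + (-15)·1 = 0
Solving gives x = -1, y = 0.
Check: H·(-1, 0, 1) = (-3, 0, 3) = 3·(-1, 0, 1).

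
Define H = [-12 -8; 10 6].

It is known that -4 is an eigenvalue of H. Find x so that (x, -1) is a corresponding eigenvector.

1

We need (H + 4I)v = 0.
H + 4I = [[-8, -8], [10, 10]].
Row 1: (-8)·x + (-8)·-1 = 0
Row 2: (10)·x + (10)·-1 = 0
Solving gives x = 1.
Check: H·(1, -1) = (-4, 4) = -4·(1, -1).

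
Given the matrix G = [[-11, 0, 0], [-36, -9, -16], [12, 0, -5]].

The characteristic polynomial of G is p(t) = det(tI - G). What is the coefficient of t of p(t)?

199

p(t) = t^3 + 25t^2 + 199t + 495.
The coefficient of t is 199.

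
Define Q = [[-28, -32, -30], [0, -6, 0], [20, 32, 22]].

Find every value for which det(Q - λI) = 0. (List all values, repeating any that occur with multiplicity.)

-8, -6, 2

The characteristic polynomial is p(s) = det(sI - Q).
Expanding along the first row, p(s) = s^3 + 12s^2 + 20s - 96.
Try s = 2: p(2) = 0, so 2 is a root.
Factor out (s - 2): p(s) = (s - 2)·(s^2 + 14s + 48).
The quadratic factors as (s + 8)·(s + 6).
Eigenvalues: -8, -6, 2.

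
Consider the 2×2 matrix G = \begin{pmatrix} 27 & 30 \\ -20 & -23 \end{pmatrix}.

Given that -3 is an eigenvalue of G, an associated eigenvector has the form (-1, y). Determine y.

We need (G + 3I)v = 0.
G + 3I = [[30, 30], [-20, -20]].
Row 1: (30)·-1 + (30)·y = 0
Row 2: (-20)·-1 + (-20)·y = 0
Solving gives y = 1.
Check: G·(-1, 1) = (3, -3) = -3·(-1, 1).

1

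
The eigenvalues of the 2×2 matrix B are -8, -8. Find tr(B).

trace(B) is the sum of the eigenvalues: (-8) + (-8) = -16.

-16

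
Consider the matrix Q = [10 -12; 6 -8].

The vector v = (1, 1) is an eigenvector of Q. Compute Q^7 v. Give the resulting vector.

First find the eigenvalue: Qv = (-2, -2) = -2·(1, 1), so λ = -2.
Then Q^7 v = λ^7·v = (-2)^7·(1, 1) = -128·(1, 1) = (-128, -128).

(-128, -128)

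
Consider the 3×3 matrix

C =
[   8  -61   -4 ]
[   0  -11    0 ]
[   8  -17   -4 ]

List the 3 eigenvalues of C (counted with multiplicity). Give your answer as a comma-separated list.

Set up det(lambda·I - C) = 0.
Cofactor expansion gives p(lambda) = lambda^3 + 7·lambda^2 - 44·lambda.
Rational-root test: lambda = 4 gives p(4) = 0.
Factor out (lambda - 4): p(lambda) = (lambda - 4)·(lambda^2 + 11·lambda).
The quadratic factors as (lambda + 11)·lambda.
Eigenvalues: -11, 0, 4.

-11, 0, 4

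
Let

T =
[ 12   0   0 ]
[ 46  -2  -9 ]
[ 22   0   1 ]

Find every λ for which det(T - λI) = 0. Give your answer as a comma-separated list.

-2, 1, 12

The characteristic polynomial is p(s) = det(sI - T).
Expanding along the first row, p(s) = s^3 - 11s^2 - 14s + 24.
Try s = 1: p(1) = 0, so 1 is a root.
Factor out (s - 1): p(s) = (s - 1)·(s^2 - 10s - 24).
The quadratic factors as (s + 2)·(s - 12).
Eigenvalues: -2, 1, 12.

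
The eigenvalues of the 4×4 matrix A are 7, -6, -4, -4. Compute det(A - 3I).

-1764

If A has eigenvalues 7, -6, -4, -4, then A - 3I has eigenvalues 4, -9, -7, -7.
det(A - 3I) = (4) · (-9) · (-7) · (-7) = -1764.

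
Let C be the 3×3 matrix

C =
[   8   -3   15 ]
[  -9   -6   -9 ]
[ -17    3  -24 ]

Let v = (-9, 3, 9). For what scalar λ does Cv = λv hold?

-6

Compute Cv: C·(-9, 3, 9) = (54, -18, -54).
Since Cv = λv, compare component 1: 54 = λ·-9, so λ = -6.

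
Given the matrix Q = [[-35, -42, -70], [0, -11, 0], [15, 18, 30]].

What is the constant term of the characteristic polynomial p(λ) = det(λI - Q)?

p(0) = det(0·I − Q) = det(−Q) = (−1)^3·det(Q).
det(Q) = 0, so p(0) = 0.

0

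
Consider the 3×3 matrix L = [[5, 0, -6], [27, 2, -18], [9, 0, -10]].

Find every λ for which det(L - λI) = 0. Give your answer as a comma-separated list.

-4, -1, 2

Set up det(rI - L) = 0.
Expanding the 3×3 determinant: p(r) = r^3 + 3r^2 - 6r - 8.
Rational-root test: r = 2 gives p(2) = 0.
Dividing by (r - 2) leaves r^2 + 5r + 4.
The quadratic factors as (r + 4)·(r + 1).
Eigenvalues: -4, -1, 2.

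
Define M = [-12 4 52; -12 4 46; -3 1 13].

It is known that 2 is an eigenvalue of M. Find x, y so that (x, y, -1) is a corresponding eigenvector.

We need (M - 2I)v = 0.
M - 2I = [[-14, 4, 52], [-12, 2, 46], [-3, 1, 11]].
Row 1: (-14)·x + (4)·y + (52)·-1 = 0
Row 2: (-12)·x + (2)·y + (46)·-1 = 0
Row 3: (-3)·x + (1)·y + (11)·-1 = 0
Solving gives x = -4, y = -1.
Check: M·(-4, -1, -1) = (-8, -2, -2) = 2·(-4, -1, -1).

-4, -1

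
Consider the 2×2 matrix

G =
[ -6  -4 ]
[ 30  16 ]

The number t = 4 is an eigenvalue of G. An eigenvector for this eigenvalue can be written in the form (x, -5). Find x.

2

We need (G - 4I)v = 0.
G - 4I = [[-10, -4], [30, 12]].
Row 1: (-10)·x + (-4)·-5 = 0
Row 2: (30)·x + (12)·-5 = 0
Solving gives x = 2.
Check: G·(2, -5) = (8, -20) = 4·(2, -5).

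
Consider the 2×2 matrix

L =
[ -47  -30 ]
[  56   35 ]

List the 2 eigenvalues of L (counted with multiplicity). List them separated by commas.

det(L - rI) = (-47 - r)(35 - r) - (-30)·(56) = r^2 + 12r + 35.
This factors as (r + 7)·(r + 5) = 0.
Eigenvalues: -7, -5.

-7, -5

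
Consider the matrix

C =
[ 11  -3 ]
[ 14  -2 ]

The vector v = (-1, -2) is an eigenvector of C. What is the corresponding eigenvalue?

Compute Cv: C·(-1, -2) = (-5, -10).
Since Cv = λv, compare component 1: -5 = λ·-1, so λ = 5.

5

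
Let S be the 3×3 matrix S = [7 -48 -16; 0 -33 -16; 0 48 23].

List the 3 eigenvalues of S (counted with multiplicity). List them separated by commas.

Compute the characteristic polynomial p(λ) = det(λI - S).
Expanding the 3×3 determinant: p(λ) = λ^3 + 3λ^2 - 61λ - 63.
Rational-root test: λ = -1 gives p(-1) = 0.
Factor out (λ + 1): p(λ) = (λ + 1)·(λ^2 + 2λ - 63).
The quadratic factors as (λ + 9)·(λ - 7).
Eigenvalues: -9, -1, 7.

-9, -1, 7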